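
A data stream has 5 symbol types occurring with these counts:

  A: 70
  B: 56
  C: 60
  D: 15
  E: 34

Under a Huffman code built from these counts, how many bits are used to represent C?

2

Build the tree from the bottom:
merge D(15) and E(34): 49
merge 49 and B(56): 105
merge C(60) and A(70): 130
merge 105 and 130: 235
C sits 2 levels below the root, so its codeword is 2 bits.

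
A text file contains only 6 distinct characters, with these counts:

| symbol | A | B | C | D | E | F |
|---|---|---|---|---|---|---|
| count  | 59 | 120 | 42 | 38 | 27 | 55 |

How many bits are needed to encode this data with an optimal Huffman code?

Merge the two smallest weights repeatedly:
merge E(27) and D(38): 65
merge C(42) and F(55): 97
merge A(59) and 65: 124
merge 97 and B(120): 217
merge 124 and 217: 341
Total encoded bits = sum of merged weights = 65 + 97 + 124 + 217 + 341 = 844.

844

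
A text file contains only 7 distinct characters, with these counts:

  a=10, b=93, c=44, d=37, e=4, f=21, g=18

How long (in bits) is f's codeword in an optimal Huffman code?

Repeatedly merge the two smallest:
e(4) + a(10) → 14
14 + g(18) → 32
f(21) + 32 → 53
d(37) + c(44) → 81
53 + 81 → 134
b(93) + 134 → 227
f's leaf is at depth 3, giving a 3-bit codeword.

3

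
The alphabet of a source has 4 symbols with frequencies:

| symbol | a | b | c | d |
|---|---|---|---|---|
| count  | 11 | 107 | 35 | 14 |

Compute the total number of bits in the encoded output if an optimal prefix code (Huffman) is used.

Merge the two smallest weights repeatedly:
combine a(11), d(14) → 25
combine 25, c(35) → 60
combine 60, b(107) → 167
Total encoded bits = sum of merged weights = 25 + 60 + 167 = 252.

252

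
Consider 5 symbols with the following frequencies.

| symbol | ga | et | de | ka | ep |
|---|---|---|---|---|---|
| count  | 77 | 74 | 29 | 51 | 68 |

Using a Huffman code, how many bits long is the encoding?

678

Merge the two smallest weights repeatedly:
combine de(29), ka(51) → 80
combine ep(68), et(74) → 142
combine ga(77), 80 → 157
combine 142, 157 → 299
Total encoded bits = sum of merged weights = 80 + 142 + 157 + 299 = 678.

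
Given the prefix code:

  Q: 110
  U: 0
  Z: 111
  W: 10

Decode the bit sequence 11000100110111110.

QUUWUQZQ

Read left to right; each codeword is recognised as soon as it completes (prefix code):
  110→Q | 0→U | 0→U | 10→W | 0→U | 110→Q | 111→Z | 110→Q
Decoded message: QUUWUQZQ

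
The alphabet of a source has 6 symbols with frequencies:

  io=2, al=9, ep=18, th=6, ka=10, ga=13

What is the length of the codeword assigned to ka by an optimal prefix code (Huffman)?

2

Build the tree from the bottom:
merge io(2) and th(6): 8
merge 8 and al(9): 17
merge ka(10) and ga(13): 23
merge 17 and ep(18): 35
merge 23 and 35: 58
ka sits 2 levels below the root, so its codeword is 2 bits.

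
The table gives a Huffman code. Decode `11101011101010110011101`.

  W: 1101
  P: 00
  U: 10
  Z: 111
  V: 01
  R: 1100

ZVVWVVUVW

Read left to right; each codeword is recognised as soon as it completes (prefix code):
  111→Z | 01→V | 01→V | 1101→W | 01→V | 01→V | 10→U | 01→V | 1101→W
Decoded message: ZVVWVVUVW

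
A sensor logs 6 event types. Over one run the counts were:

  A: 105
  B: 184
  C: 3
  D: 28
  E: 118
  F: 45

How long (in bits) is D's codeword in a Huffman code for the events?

Build the tree from the bottom:
combine C(3), D(28) → 31
combine 31, F(45) → 76
combine 76, A(105) → 181
combine E(118), 181 → 299
combine B(184), 299 → 483
D sits 5 levels below the root, so its codeword is 5 bits.

5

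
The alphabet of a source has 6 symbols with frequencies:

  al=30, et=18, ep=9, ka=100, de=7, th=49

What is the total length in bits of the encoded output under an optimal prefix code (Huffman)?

Greedily combine the two least-frequent nodes:
de(7) + ep(9) → 16
16 + et(18) → 34
al(30) + 34 → 64
th(49) + 64 → 113
ka(100) + 113 → 213
Total encoded bits = sum of merged weights = 16 + 34 + 64 + 113 + 213 = 440.

440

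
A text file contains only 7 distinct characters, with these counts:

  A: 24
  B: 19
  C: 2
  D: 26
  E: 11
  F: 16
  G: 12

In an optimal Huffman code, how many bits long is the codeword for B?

Huffman merges, smallest pair first:
combine C(2), E(11) → 13
combine G(12), 13 → 25
combine F(16), B(19) → 35
combine A(24), 25 → 49
combine D(26), 35 → 61
combine 49, 61 → 110
B sits 3 levels below the root, so its codeword is 3 bits.

3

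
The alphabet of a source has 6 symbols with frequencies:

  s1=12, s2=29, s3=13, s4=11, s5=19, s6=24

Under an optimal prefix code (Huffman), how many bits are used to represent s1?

Build the tree from the bottom:
s4(11) + s1(12) → 23
s3(13) + s5(19) → 32
23 + s6(24) → 47
s2(29) + 32 → 61
47 + 61 → 108
s1's leaf is at depth 3, giving a 3-bit codeword.

3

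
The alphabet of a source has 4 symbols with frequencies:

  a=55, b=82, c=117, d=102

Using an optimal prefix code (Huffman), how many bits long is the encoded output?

Build the Huffman tree bottom-up:
merge a(55) and b(82): 137
merge d(102) and c(117): 219
merge 137 and 219: 356
Each symbol's bit-cost is frequency × depth; summing gives 712 bits (equivalently 137 + 219 + 356).

712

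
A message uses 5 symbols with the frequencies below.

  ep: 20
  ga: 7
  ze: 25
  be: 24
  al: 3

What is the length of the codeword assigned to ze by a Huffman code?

2

Huffman merges, smallest pair first:
merge al(3) and ga(7): 10
merge 10 and ep(20): 30
merge be(24) and ze(25): 49
merge 30 and 49: 79
ze sits 2 levels below the root, so its codeword is 2 bits.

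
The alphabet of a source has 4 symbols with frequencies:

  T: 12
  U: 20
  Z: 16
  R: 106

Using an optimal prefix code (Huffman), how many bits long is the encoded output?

Build the Huffman tree bottom-up:
combine T(12), Z(16) → 28
combine U(20), 28 → 48
combine 48, R(106) → 154
Each symbol's bit-cost is frequency × depth; summing gives 230 bits (equivalently 28 + 48 + 154).

230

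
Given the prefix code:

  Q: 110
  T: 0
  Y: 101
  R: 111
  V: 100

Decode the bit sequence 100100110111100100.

VVQRVV

Read left to right; each codeword is recognised as soon as it completes (prefix code):
  100→V | 100→V | 110→Q | 111→R | 100→V | 100→V
Decoded message: VVQRVV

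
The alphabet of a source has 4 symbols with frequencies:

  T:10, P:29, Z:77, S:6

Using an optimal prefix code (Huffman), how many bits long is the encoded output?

183

Merge the two smallest weights repeatedly:
combine S(6), T(10) → 16
combine 16, P(29) → 45
combine 45, Z(77) → 122
Each symbol's bit-cost is frequency × depth; summing gives 183 bits (equivalently 16 + 45 + 122).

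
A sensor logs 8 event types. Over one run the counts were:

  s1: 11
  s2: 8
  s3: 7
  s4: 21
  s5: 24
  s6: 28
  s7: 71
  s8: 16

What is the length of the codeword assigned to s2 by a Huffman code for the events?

Repeatedly merge the two smallest:
combine s3(7), s2(8) → 15
combine s1(11), 15 → 26
combine s8(16), s4(21) → 37
combine s5(24), 26 → 50
combine s6(28), 37 → 65
combine 50, 65 → 115
combine s7(71), 115 → 186
s2's leaf is at depth 5, giving a 5-bit codeword.

5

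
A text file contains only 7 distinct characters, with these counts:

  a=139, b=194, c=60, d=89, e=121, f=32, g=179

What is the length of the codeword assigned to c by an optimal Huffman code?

Huffman merges, smallest pair first:
f(32) + c(60) → 92
d(89) + 92 → 181
e(121) + a(139) → 260
g(179) + 181 → 360
b(194) + 260 → 454
360 + 454 → 814
The subtree containing c is merged 4 times, so code length = 4.

4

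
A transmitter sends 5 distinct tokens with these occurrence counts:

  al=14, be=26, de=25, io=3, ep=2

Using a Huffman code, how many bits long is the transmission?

Merge the two smallest weights repeatedly:
combine ep(2), io(3) → 5
combine 5, al(14) → 19
combine 19, de(25) → 44
combine be(26), 44 → 70
The encoded length is the sum of every internal node's weight: 5 + 19 + 44 + 70 = 138 bits.

138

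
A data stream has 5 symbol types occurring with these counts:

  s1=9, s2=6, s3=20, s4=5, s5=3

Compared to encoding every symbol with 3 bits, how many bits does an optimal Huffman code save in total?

41

Fixed-length: 3 bits × 43 symbols = 129 bits.
Huffman merges:
combine s5(3), s4(5) → 8
combine s2(6), 8 → 14
combine s1(9), 14 → 23
combine s3(20), 23 → 43
Huffman total = 8 + 14 + 23 + 43 = 88 bits.
Saving = 129 − 88 = 41 bits.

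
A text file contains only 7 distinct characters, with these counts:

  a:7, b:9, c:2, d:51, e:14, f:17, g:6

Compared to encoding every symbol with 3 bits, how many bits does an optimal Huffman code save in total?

79

Fixed-length: 3 bits × 106 symbols = 318 bits.
Huffman merges:
merge c(2) and g(6): 8
merge a(7) and 8: 15
merge b(9) and e(14): 23
merge 15 and f(17): 32
merge 23 and 32: 55
merge d(51) and 55: 106
Huffman total = 8 + 15 + 23 + 32 + 55 + 106 = 239 bits.
Saving = 318 − 239 = 79 bits.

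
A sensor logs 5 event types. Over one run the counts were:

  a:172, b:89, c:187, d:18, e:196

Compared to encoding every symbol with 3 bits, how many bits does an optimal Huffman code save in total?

Fixed-length: 3 bits × 662 symbols = 1986 bits.
Huffman merges:
combine d(18), b(89) → 107
combine 107, a(172) → 279
combine c(187), e(196) → 383
combine 279, 383 → 662
Huffman total = 107 + 279 + 383 + 662 = 1431 bits.
Saving = 1986 − 1431 = 555 bits.

555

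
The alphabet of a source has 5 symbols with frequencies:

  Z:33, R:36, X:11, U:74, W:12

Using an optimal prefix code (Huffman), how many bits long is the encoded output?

Build the Huffman tree bottom-up:
combine X(11), W(12) → 23
combine 23, Z(33) → 56
combine R(36), 56 → 92
combine U(74), 92 → 166
The encoded length is the sum of every internal node's weight: 23 + 56 + 92 + 166 = 337 bits.

337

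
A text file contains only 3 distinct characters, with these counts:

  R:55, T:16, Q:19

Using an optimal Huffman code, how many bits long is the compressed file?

125

Build the Huffman tree bottom-up:
combine T(16), Q(19) → 35
combine 35, R(55) → 90
The encoded length is the sum of every internal node's weight: 35 + 90 = 125 bits.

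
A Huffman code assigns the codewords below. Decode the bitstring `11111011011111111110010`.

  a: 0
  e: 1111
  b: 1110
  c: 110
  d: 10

edceecad

Read left to right; each codeword is recognised as soon as it completes (prefix code):
  1111→e | 10→d | 110→c | 1111→e | 1111→e | 110→c | 0→a | 10→d
Decoded message: edceecad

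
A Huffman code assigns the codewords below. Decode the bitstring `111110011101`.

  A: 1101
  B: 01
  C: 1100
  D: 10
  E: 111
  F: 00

Read left to right; each codeword is recognised as soon as it completes (prefix code):
  111→E | 1100→C | 111→E | 01→B
Decoded message: ECEB

ECEB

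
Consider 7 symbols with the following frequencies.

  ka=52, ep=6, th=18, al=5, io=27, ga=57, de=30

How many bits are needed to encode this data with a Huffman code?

486

Greedily combine the two least-frequent nodes:
combine al(5), ep(6) → 11
combine 11, th(18) → 29
combine io(27), 29 → 56
combine de(30), ka(52) → 82
combine 56, ga(57) → 113
combine 82, 113 → 195
Total encoded bits = sum of merged weights = 11 + 29 + 56 + 82 + 113 + 195 = 486.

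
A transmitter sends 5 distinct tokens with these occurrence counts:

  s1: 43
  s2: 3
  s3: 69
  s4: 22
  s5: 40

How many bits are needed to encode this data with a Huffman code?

375

Greedily combine the two least-frequent nodes:
merge s2(3) and s4(22): 25
merge 25 and s5(40): 65
merge s1(43) and 65: 108
merge s3(69) and 108: 177
Each symbol's bit-cost is frequency × depth; summing gives 375 bits (equivalently 25 + 65 + 108 + 177).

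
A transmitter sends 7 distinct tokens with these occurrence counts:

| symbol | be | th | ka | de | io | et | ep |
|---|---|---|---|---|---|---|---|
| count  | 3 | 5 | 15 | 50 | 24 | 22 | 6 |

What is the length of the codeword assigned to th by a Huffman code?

5

Repeatedly merge the two smallest:
be(3) + th(5) → 8
ep(6) + 8 → 14
14 + ka(15) → 29
et(22) + io(24) → 46
29 + 46 → 75
de(50) + 75 → 125
The subtree containing th is merged 5 times, so code length = 5.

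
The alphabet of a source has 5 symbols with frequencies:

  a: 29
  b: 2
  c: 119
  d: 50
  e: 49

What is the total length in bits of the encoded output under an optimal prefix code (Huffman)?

Merge the two smallest weights repeatedly:
combine b(2), a(29) → 31
combine 31, e(49) → 80
combine d(50), 80 → 130
combine c(119), 130 → 249
Total encoded bits = sum of merged weights = 31 + 80 + 130 + 249 = 490.

490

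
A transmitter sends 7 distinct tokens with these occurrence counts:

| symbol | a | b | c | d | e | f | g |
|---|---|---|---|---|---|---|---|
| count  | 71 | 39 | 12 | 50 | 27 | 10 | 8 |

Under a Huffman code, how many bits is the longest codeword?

5

Merge the two lowest-weight nodes at each step:
g(8) + f(10) → 18
c(12) + 18 → 30
e(27) + 30 → 57
b(39) + d(50) → 89
57 + a(71) → 128
89 + 128 → 217
The rarest symbols sit at the bottom; the longest codeword is 5 bits.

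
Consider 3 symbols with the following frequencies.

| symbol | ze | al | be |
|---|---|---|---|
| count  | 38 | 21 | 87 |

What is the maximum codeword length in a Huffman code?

Merge the two lowest-weight nodes at each step:
al(21) + ze(38) → 59
59 + be(87) → 146
The first pair merged (al, ze) ends up deepest, at depth 2.

2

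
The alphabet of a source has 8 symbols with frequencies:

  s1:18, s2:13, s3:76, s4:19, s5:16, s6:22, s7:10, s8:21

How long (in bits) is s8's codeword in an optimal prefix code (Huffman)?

Huffman merges, smallest pair first:
merge s7(10) and s2(13): 23
merge s5(16) and s1(18): 34
merge s4(19) and s8(21): 40
merge s6(22) and 23: 45
merge 34 and 40: 74
merge 45 and 74: 119
merge s3(76) and 119: 195
s8 sits 4 levels below the root, so its codeword is 4 bits.

4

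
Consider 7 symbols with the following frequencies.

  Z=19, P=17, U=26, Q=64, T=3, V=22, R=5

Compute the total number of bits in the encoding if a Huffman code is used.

373

Greedily combine the two least-frequent nodes:
combine T(3), R(5) → 8
combine 8, P(17) → 25
combine Z(19), V(22) → 41
combine 25, U(26) → 51
combine 41, 51 → 92
combine Q(64), 92 → 156
The encoded length is the sum of every internal node's weight: 8 + 25 + 41 + 51 + 92 + 156 = 373 bits.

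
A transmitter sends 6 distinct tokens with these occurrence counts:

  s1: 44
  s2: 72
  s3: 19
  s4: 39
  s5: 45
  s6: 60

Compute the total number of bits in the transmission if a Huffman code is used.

Greedily combine the two least-frequent nodes:
merge s3(19) and s4(39): 58
merge s1(44) and s5(45): 89
merge 58 and s6(60): 118
merge s2(72) and 89: 161
merge 118 and 161: 279
Total encoded bits = sum of merged weights = 58 + 89 + 118 + 161 + 279 = 705.

705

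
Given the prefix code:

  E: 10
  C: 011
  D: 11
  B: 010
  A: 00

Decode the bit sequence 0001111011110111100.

ACDCDCDA

Read left to right; each codeword is recognised as soon as it completes (prefix code):
  00→A | 011→C | 11→D | 011→C | 11→D | 011→C | 11→D | 00→A
Decoded message: ACDCDCDA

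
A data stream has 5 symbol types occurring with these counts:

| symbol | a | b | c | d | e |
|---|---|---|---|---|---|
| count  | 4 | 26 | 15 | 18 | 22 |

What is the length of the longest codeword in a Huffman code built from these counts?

Merge the two lowest-weight nodes at each step:
a(4) + c(15) → 19
d(18) + 19 → 37
e(22) + b(26) → 48
37 + 48 → 85
The rarest symbols sit at the bottom; the longest codeword is 3 bits.

3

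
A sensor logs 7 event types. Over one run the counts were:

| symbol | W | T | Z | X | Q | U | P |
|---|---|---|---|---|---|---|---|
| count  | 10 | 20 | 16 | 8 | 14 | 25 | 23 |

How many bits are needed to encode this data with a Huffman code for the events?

Merge the two smallest weights repeatedly:
X(8) + W(10) → 18
Q(14) + Z(16) → 30
18 + T(20) → 38
P(23) + U(25) → 48
30 + 38 → 68
48 + 68 → 116
Total encoded bits = sum of merged weights = 18 + 30 + 38 + 48 + 68 + 116 = 318.

318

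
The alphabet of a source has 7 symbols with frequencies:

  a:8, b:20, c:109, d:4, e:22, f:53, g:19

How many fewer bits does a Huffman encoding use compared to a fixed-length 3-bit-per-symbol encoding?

Fixed-length: 3 bits × 235 symbols = 705 bits.
Huffman merges:
d(4) + a(8) → 12
12 + g(19) → 31
b(20) + e(22) → 42
31 + 42 → 73
f(53) + 73 → 126
c(109) + 126 → 235
Huffman total = 12 + 31 + 42 + 73 + 126 + 235 = 519 bits.
Saving = 705 − 519 = 186 bits.

186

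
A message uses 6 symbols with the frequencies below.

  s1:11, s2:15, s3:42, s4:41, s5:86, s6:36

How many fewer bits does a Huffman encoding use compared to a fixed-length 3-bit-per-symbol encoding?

146

Fixed-length: 3 bits × 231 symbols = 693 bits.
Huffman merges:
combine s1(11), s2(15) → 26
combine 26, s6(36) → 62
combine s4(41), s3(42) → 83
combine 62, 83 → 145
combine s5(86), 145 → 231
Huffman total = 26 + 62 + 83 + 145 + 231 = 547 bits.
Saving = 693 − 547 = 146 bits.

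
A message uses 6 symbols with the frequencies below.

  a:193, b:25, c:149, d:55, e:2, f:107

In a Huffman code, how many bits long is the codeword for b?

5

Build the tree from the bottom:
merge e(2) and b(25): 27
merge 27 and d(55): 82
merge 82 and f(107): 189
merge c(149) and 189: 338
merge a(193) and 338: 531
b's leaf is at depth 5, giving a 5-bit codeword.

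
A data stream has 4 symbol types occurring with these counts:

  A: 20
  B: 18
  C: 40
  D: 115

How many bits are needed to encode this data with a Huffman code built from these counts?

Greedily combine the two least-frequent nodes:
merge B(18) and A(20): 38
merge 38 and C(40): 78
merge 78 and D(115): 193
Each symbol's bit-cost is frequency × depth; summing gives 309 bits (equivalently 38 + 78 + 193).

309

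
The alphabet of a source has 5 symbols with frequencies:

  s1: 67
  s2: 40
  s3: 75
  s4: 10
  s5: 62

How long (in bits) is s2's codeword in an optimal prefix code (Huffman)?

3

Huffman merges, smallest pair first:
s4(10) + s2(40) → 50
50 + s5(62) → 112
s1(67) + s3(75) → 142
112 + 142 → 254
s2's leaf is at depth 3, giving a 3-bit codeword.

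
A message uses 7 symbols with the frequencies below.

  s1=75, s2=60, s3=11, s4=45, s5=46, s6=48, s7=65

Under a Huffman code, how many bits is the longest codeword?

Merge the two lowest-weight nodes at each step:
s3(11) + s4(45) → 56
s5(46) + s6(48) → 94
56 + s2(60) → 116
s7(65) + s1(75) → 140
94 + 116 → 210
140 + 210 → 350
The rarest symbols sit at the bottom; the longest codeword is 4 bits.

4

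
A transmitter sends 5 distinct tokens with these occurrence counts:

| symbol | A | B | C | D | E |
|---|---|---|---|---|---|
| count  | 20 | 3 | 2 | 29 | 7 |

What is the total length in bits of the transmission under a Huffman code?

Build the Huffman tree bottom-up:
merge C(2) and B(3): 5
merge 5 and E(7): 12
merge 12 and A(20): 32
merge D(29) and 32: 61
Each symbol's bit-cost is frequency × depth; summing gives 110 bits (equivalently 5 + 12 + 32 + 61).

110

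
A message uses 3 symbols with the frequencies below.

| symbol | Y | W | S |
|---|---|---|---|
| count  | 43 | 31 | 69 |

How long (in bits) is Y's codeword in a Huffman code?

Build the tree from the bottom:
merge W(31) and Y(43): 74
merge S(69) and 74: 143
The subtree containing Y is merged 2 times, so code length = 2.

2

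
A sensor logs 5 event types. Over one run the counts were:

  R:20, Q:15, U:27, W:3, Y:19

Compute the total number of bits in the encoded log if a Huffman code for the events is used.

Greedily combine the two least-frequent nodes:
merge W(3) and Q(15): 18
merge 18 and Y(19): 37
merge R(20) and U(27): 47
merge 37 and 47: 84
Each symbol's bit-cost is frequency × depth; summing gives 186 bits (equivalently 18 + 37 + 47 + 84).

186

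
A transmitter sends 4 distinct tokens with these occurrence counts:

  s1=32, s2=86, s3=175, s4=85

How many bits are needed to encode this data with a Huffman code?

Greedily combine the two least-frequent nodes:
merge s1(32) and s4(85): 117
merge s2(86) and 117: 203
merge s3(175) and 203: 378
The encoded length is the sum of every internal node's weight: 117 + 203 + 378 = 698 bits.

698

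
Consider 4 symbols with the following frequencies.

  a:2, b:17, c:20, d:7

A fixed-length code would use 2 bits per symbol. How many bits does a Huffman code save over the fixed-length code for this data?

Fixed-length: 2 bits × 46 symbols = 92 bits.
Huffman merges:
combine a(2), d(7) → 9
combine 9, b(17) → 26
combine c(20), 26 → 46
Huffman total = 9 + 26 + 46 = 81 bits.
Saving = 92 − 81 = 11 bits.

11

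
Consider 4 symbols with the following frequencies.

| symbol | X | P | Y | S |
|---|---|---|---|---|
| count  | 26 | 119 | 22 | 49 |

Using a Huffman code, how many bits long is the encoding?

Build the Huffman tree bottom-up:
combine Y(22), X(26) → 48
combine 48, S(49) → 97
combine 97, P(119) → 216
The encoded length is the sum of every internal node's weight: 48 + 97 + 216 = 361 bits.

361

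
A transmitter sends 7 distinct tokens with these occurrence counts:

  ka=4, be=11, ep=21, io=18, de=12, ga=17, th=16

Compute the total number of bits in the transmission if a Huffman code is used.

273

Greedily combine the two least-frequent nodes:
ka(4) + be(11) → 15
de(12) + 15 → 27
th(16) + ga(17) → 33
io(18) + ep(21) → 39
27 + 33 → 60
39 + 60 → 99
Each symbol's bit-cost is frequency × depth; summing gives 273 bits (equivalently 15 + 27 + 33 + 39 + 60 + 99).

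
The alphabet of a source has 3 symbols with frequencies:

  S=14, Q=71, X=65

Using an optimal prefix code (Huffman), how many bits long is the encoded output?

Greedily combine the two least-frequent nodes:
S(14) + X(65) → 79
Q(71) + 79 → 150
The encoded length is the sum of every internal node's weight: 79 + 150 = 229 bits.

229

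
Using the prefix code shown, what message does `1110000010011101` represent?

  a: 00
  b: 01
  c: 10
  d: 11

Read left to right; each codeword is recognised as soon as it completes (prefix code):
  11→d | 10→c | 00→a | 00→a | 10→c | 01→b | 11→d | 01→b
Decoded message: dcaacbdb

dcaacbdb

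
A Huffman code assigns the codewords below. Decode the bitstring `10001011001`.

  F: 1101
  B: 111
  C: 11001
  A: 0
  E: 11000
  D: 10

Read left to right; each codeword is recognised as soon as it completes (prefix code):
  10→D | 0→A | 0→A | 10→D | 11001→C
Decoded message: DAADC

DAADC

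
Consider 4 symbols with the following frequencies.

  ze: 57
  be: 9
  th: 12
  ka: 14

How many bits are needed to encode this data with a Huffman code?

Build the Huffman tree bottom-up:
merge be(9) and th(12): 21
merge ka(14) and 21: 35
merge 35 and ze(57): 92
Each symbol's bit-cost is frequency × depth; summing gives 148 bits (equivalently 21 + 35 + 92).

148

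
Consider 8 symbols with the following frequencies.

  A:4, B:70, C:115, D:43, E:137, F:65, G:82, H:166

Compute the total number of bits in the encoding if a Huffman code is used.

1902

Greedily combine the two least-frequent nodes:
combine A(4), D(43) → 47
combine 47, F(65) → 112
combine B(70), G(82) → 152
combine 112, C(115) → 227
combine E(137), 152 → 289
combine H(166), 227 → 393
combine 289, 393 → 682
Total encoded bits = sum of merged weights = 47 + 112 + 152 + 227 + 289 + 393 + 682 = 1902.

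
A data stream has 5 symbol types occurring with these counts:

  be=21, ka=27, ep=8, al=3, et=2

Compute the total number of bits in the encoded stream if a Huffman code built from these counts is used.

113

Merge the two smallest weights repeatedly:
merge et(2) and al(3): 5
merge 5 and ep(8): 13
merge 13 and be(21): 34
merge ka(27) and 34: 61
Total encoded bits = sum of merged weights = 5 + 13 + 34 + 61 = 113.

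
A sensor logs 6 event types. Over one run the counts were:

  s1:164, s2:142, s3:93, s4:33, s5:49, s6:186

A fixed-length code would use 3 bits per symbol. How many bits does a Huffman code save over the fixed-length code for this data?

Fixed-length: 3 bits × 667 symbols = 2001 bits.
Huffman merges:
s4(33) + s5(49) → 82
82 + s3(93) → 175
s2(142) + s1(164) → 306
175 + s6(186) → 361
306 + 361 → 667
Huffman total = 82 + 175 + 306 + 361 + 667 = 1591 bits.
Saving = 2001 − 1591 = 410 bits.

410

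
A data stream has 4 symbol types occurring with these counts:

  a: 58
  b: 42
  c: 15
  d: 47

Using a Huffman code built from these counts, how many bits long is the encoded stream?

323

Merge the two smallest weights repeatedly:
c(15) + b(42) → 57
d(47) + 57 → 104
a(58) + 104 → 162
Total encoded bits = sum of merged weights = 57 + 104 + 162 = 323.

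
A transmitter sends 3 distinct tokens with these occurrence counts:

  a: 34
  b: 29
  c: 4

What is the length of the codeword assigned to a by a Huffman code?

1

Build the tree from the bottom:
c(4) + b(29) → 33
33 + a(34) → 67
a sits one level below the root: a 1-bit codeword.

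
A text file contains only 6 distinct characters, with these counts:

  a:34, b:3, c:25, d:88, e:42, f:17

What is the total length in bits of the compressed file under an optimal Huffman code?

471

Merge the two smallest weights repeatedly:
merge b(3) and f(17): 20
merge 20 and c(25): 45
merge a(34) and e(42): 76
merge 45 and 76: 121
merge d(88) and 121: 209
Each symbol's bit-cost is frequency × depth; summing gives 471 bits (equivalently 20 + 45 + 76 + 121 + 209).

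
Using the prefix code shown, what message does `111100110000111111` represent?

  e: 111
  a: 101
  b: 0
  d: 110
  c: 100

Read left to right; each codeword is recognised as soon as it completes (prefix code):
  111→e | 100→c | 110→d | 0→b | 0→b | 0→b | 111→e | 111→e
Decoded message: ecdbbbee

ecdbbbee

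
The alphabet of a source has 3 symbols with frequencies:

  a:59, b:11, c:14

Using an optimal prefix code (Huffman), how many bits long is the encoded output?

109

Build the Huffman tree bottom-up:
b(11) + c(14) → 25
25 + a(59) → 84
The encoded length is the sum of every internal node's weight: 25 + 84 = 109 bits.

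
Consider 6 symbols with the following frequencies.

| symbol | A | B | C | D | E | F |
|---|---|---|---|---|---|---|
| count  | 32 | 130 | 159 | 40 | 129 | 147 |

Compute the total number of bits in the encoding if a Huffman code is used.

1547

Merge the two smallest weights repeatedly:
combine A(32), D(40) → 72
combine 72, E(129) → 201
combine B(130), F(147) → 277
combine C(159), 201 → 360
combine 277, 360 → 637
Each symbol's bit-cost is frequency × depth; summing gives 1547 bits (equivalently 72 + 201 + 277 + 360 + 637).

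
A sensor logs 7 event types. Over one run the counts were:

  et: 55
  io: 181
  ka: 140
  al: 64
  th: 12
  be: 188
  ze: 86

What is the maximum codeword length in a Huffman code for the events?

5

Merge the two lowest-weight nodes at each step:
combine th(12), et(55) → 67
combine al(64), 67 → 131
combine ze(86), 131 → 217
combine ka(140), io(181) → 321
combine be(188), 217 → 405
combine 321, 405 → 726
Maximum depth reached is 5.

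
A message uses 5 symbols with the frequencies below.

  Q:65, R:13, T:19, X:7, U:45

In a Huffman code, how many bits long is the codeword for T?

Repeatedly merge the two smallest:
X(7) + R(13) → 20
T(19) + 20 → 39
39 + U(45) → 84
Q(65) + 84 → 149
The subtree containing T is merged 3 times, so code length = 3.

3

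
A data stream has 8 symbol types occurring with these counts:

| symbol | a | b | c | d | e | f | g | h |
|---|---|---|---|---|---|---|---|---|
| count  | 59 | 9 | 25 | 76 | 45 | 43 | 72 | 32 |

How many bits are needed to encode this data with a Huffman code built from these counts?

1035

Merge the two smallest weights repeatedly:
combine b(9), c(25) → 34
combine h(32), 34 → 66
combine f(43), e(45) → 88
combine a(59), 66 → 125
combine g(72), d(76) → 148
combine 88, 125 → 213
combine 148, 213 → 361
The encoded length is the sum of every internal node's weight: 34 + 66 + 88 + 125 + 148 + 213 + 361 = 1035 bits.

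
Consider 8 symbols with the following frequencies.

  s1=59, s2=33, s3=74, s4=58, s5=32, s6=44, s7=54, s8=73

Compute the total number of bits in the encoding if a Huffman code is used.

1272

Merge the two smallest weights repeatedly:
merge s5(32) and s2(33): 65
merge s6(44) and s7(54): 98
merge s4(58) and s1(59): 117
merge 65 and s8(73): 138
merge s3(74) and 98: 172
merge 117 and 138: 255
merge 172 and 255: 427
Each symbol's bit-cost is frequency × depth; summing gives 1272 bits (equivalently 65 + 98 + 117 + 138 + 172 + 255 + 427).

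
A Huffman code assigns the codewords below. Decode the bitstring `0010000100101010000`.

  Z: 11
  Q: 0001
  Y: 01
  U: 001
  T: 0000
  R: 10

UTRYYYT

Read left to right; each codeword is recognised as soon as it completes (prefix code):
  001→U | 0000→T | 10→R | 01→Y | 01→Y | 01→Y | 0000→T
Decoded message: UTRYYYT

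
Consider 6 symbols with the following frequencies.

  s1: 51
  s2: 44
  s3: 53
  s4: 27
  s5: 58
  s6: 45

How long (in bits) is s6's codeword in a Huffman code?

3

Repeatedly merge the two smallest:
s4(27) + s2(44) → 71
s6(45) + s1(51) → 96
s3(53) + s5(58) → 111
71 + 96 → 167
111 + 167 → 278
s6 sits 3 levels below the root, so its codeword is 3 bits.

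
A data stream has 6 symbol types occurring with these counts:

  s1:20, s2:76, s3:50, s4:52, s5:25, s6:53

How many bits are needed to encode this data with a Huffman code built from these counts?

Merge the two smallest weights repeatedly:
combine s1(20), s5(25) → 45
combine 45, s3(50) → 95
combine s4(52), s6(53) → 105
combine s2(76), 95 → 171
combine 105, 171 → 276
Total encoded bits = sum of merged weights = 45 + 95 + 105 + 171 + 276 = 692.

692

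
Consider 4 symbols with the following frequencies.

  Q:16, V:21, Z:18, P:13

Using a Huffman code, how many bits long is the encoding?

136

Merge the two smallest weights repeatedly:
merge P(13) and Q(16): 29
merge Z(18) and V(21): 39
merge 29 and 39: 68
The encoded length is the sum of every internal node's weight: 29 + 39 + 68 = 136 bits.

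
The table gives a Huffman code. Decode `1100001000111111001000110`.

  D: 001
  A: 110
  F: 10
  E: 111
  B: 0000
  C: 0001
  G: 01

ACCEAGCF

Read left to right; each codeword is recognised as soon as it completes (prefix code):
  110→A | 0001→C | 0001→C | 111→E | 110→A | 01→G | 0001→C | 10→F
Decoded message: ACCEAGCF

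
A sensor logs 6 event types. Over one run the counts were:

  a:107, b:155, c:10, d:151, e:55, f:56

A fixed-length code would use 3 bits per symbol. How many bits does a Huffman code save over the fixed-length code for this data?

Fixed-length: 3 bits × 534 symbols = 1602 bits.
Huffman merges:
merge c(10) and e(55): 65
merge f(56) and 65: 121
merge a(107) and 121: 228
merge d(151) and b(155): 306
merge 228 and 306: 534
Huffman total = 65 + 121 + 228 + 306 + 534 = 1254 bits.
Saving = 1602 − 1254 = 348 bits.

348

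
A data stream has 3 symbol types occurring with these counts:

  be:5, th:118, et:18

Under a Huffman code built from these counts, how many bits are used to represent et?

Huffman merges, smallest pair first:
be(5) + et(18) → 23
23 + th(118) → 141
et sits 2 levels below the root, so its codeword is 2 bits.

2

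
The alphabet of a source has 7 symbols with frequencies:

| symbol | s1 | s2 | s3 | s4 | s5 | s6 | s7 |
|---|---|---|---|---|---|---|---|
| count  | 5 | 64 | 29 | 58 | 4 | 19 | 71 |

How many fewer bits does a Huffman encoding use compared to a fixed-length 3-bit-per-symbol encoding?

Fixed-length: 3 bits × 250 symbols = 750 bits.
Huffman merges:
combine s5(4), s1(5) → 9
combine 9, s6(19) → 28
combine 28, s3(29) → 57
combine 57, s4(58) → 115
combine s2(64), s7(71) → 135
combine 115, 135 → 250
Huffman total = 9 + 28 + 57 + 115 + 135 + 250 = 594 bits.
Saving = 750 − 594 = 156 bits.

156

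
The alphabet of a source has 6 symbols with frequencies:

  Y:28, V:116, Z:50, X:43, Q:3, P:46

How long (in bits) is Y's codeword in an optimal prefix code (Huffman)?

Repeatedly merge the two smallest:
merge Q(3) and Y(28): 31
merge 31 and X(43): 74
merge P(46) and Z(50): 96
merge 74 and 96: 170
merge V(116) and 170: 286
The subtree containing Y is merged 4 times, so code length = 4.

4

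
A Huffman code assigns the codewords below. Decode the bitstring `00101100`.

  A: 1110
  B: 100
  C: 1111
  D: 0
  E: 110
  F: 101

DDFB

Read left to right; each codeword is recognised as soon as it completes (prefix code):
  0→D | 0→D | 101→F | 100→B
Decoded message: DDFB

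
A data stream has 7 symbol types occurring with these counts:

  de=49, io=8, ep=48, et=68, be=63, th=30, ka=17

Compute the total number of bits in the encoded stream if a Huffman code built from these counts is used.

743

Greedily combine the two least-frequent nodes:
merge io(8) and ka(17): 25
merge 25 and th(30): 55
merge ep(48) and de(49): 97
merge 55 and be(63): 118
merge et(68) and 97: 165
merge 118 and 165: 283
The encoded length is the sum of every internal node's weight: 25 + 55 + 97 + 118 + 165 + 283 = 743 bits.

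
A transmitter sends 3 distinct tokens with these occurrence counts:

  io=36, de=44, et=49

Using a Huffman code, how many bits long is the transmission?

209

Build the Huffman tree bottom-up:
io(36) + de(44) → 80
et(49) + 80 → 129
The encoded length is the sum of every internal node's weight: 80 + 129 = 209 bits.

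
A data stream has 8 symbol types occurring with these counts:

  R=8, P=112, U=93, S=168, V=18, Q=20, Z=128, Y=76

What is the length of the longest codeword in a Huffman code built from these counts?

5

Merge the two lowest-weight nodes at each step:
combine R(8), V(18) → 26
combine Q(20), 26 → 46
combine 46, Y(76) → 122
combine U(93), P(112) → 205
combine 122, Z(128) → 250
combine S(168), 205 → 373
combine 250, 373 → 623
The first pair merged (R, V) ends up deepest, at depth 5.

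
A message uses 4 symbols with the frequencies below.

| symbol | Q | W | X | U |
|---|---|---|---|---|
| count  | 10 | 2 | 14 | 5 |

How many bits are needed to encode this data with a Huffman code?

55

Greedily combine the two least-frequent nodes:
combine W(2), U(5) → 7
combine 7, Q(10) → 17
combine X(14), 17 → 31
Total encoded bits = sum of merged weights = 7 + 17 + 31 = 55.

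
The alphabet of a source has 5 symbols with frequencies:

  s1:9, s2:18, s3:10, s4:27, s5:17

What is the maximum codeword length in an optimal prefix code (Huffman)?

Merge the two lowest-weight nodes at each step:
merge s1(9) and s3(10): 19
merge s5(17) and s2(18): 35
merge 19 and s4(27): 46
merge 35 and 46: 81
The rarest symbols sit at the bottom; the longest codeword is 3 bits.

3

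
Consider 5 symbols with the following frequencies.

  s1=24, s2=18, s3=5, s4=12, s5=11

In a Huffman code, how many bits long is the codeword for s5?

Repeatedly merge the two smallest:
combine s3(5), s5(11) → 16
combine s4(12), 16 → 28
combine s2(18), s1(24) → 42
combine 28, 42 → 70
The subtree containing s5 is merged 3 times, so code length = 3.

3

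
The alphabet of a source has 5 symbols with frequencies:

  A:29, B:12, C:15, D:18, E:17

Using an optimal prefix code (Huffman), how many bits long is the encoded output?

Merge the two smallest weights repeatedly:
combine B(12), C(15) → 27
combine E(17), D(18) → 35
combine 27, A(29) → 56
combine 35, 56 → 91
Total encoded bits = sum of merged weights = 27 + 35 + 56 + 91 = 209.

209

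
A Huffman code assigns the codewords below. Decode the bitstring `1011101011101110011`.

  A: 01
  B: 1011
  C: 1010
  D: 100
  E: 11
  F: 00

BCEBDE

Read left to right; each codeword is recognised as soon as it completes (prefix code):
  1011→B | 1010→C | 11→E | 1011→B | 100→D | 11→E
Decoded message: BCEBDE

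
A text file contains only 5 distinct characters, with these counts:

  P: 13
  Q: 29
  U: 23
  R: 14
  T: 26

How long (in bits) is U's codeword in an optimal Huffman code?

Repeatedly merge the two smallest:
P(13) + R(14) → 27
U(23) + T(26) → 49
27 + Q(29) → 56
49 + 56 → 105
U's leaf is at depth 2, giving a 2-bit codeword.

2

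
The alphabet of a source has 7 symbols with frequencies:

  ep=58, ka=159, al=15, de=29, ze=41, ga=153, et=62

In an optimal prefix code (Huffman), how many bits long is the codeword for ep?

3

Huffman merges, smallest pair first:
al(15) + de(29) → 44
ze(41) + 44 → 85
ep(58) + et(62) → 120
85 + 120 → 205
ga(153) + ka(159) → 312
205 + 312 → 517
ep's leaf is at depth 3, giving a 3-bit codeword.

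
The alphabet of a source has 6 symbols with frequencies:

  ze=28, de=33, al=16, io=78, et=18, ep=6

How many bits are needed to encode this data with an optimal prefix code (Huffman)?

Build the Huffman tree bottom-up:
merge ep(6) and al(16): 22
merge et(18) and 22: 40
merge ze(28) and de(33): 61
merge 40 and 61: 101
merge io(78) and 101: 179
The encoded length is the sum of every internal node's weight: 22 + 40 + 61 + 101 + 179 = 403 bits.

403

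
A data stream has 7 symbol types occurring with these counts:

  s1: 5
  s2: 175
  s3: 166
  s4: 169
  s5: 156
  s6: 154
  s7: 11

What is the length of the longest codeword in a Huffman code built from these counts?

4

Merge the two lowest-weight nodes at each step:
s1(5) + s7(11) → 16
16 + s6(154) → 170
s5(156) + s3(166) → 322
s4(169) + 170 → 339
s2(175) + 322 → 497
339 + 497 → 836
The first pair merged (s1, s7) ends up deepest, at depth 4.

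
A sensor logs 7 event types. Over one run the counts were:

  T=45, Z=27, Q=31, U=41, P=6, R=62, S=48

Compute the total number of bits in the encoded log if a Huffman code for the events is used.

703

Build the Huffman tree bottom-up:
merge P(6) and Z(27): 33
merge Q(31) and 33: 64
merge U(41) and T(45): 86
merge S(48) and R(62): 110
merge 64 and 86: 150
merge 110 and 150: 260
Total encoded bits = sum of merged weights = 33 + 64 + 86 + 110 + 150 + 260 = 703.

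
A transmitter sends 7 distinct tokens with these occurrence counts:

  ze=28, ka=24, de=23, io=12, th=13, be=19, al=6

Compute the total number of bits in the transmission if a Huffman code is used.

341

Build the Huffman tree bottom-up:
combine al(6), io(12) → 18
combine th(13), 18 → 31
combine be(19), de(23) → 42
combine ka(24), ze(28) → 52
combine 31, 42 → 73
combine 52, 73 → 125
Each symbol's bit-cost is frequency × depth; summing gives 341 bits (equivalently 18 + 31 + 42 + 52 + 73 + 125).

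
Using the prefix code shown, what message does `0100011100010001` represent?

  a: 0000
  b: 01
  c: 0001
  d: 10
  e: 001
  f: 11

Read left to right; each codeword is recognised as soon as it completes (prefix code):
  01→b | 0001→c | 11→f | 0001→c | 0001→c
Decoded message: bcfcc

bcfcc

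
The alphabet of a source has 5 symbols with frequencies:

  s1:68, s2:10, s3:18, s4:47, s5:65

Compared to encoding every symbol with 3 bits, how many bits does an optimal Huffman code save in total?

Fixed-length: 3 bits × 208 symbols = 624 bits.
Huffman merges:
combine s2(10), s3(18) → 28
combine 28, s4(47) → 75
combine s5(65), s1(68) → 133
combine 75, 133 → 208
Huffman total = 28 + 75 + 133 + 208 = 444 bits.
Saving = 624 − 444 = 180 bits.

180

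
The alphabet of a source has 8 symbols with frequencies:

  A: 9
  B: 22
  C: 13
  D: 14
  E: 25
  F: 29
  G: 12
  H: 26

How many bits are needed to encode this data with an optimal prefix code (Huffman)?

442

Greedily combine the two least-frequent nodes:
combine A(9), G(12) → 21
combine C(13), D(14) → 27
combine 21, B(22) → 43
combine E(25), H(26) → 51
combine 27, F(29) → 56
combine 43, 51 → 94
combine 56, 94 → 150
Each symbol's bit-cost is frequency × depth; summing gives 442 bits (equivalently 21 + 27 + 43 + 51 + 56 + 94 + 150).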